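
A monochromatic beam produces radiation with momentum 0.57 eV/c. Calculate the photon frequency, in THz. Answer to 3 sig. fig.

138 THz

Take h = 6.62607015e-34 J·s, c = 2.99792458e8 m/s, 1 eV = 1.602176634e-19 J.
First convert: p = 0.57 eV/c = 3.0462e-28 kg·m/s.
For a photon f = pc/h, so f = 1.378e14 Hz.
Converting to THz: f = 137.8 THz ≈ 138 THz.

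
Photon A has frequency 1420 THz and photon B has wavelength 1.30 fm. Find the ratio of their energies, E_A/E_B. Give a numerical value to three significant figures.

6.16e-9

E_A = 9.409e-19 J (from frequency = 1420 THz, via E = hf).
E_B = 1.528e-10 J (from wavelength = 1.30 fm, via E = hc/λ).
Ratio = 9.409e-19 / 1.528e-10 = 6.16e-9.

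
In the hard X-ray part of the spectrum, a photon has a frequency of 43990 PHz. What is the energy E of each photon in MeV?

First convert: f = 43990 PHz = 4.399·10^19 Hz.
For a photon E = hf, so E = 2.915·10^-14 J.
Converting to MeV: E = 0.1819 MeV ≈ 0.182 MeV.

0.182 MeV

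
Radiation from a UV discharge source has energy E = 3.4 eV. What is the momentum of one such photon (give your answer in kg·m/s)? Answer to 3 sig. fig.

1.82·10^-27 kg·m/s

Take c = 2.99792458·10^8 m/s, 1 eV = 1.602176634·10^-19 J.
In SI units: E = 3.4 eV = 5.4474·10^-19 J.
Since p = E/c for a photon, p = 1.817·10^-27 kg·m/s.
So p ≈ 1.82·10^-27 kg·m/s.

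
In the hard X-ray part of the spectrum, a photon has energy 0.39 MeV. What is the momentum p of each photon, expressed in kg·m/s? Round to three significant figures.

Use c = 2.99792458e8 m/s, 1 eV = 1.602176634e-19 J.
Convert to SI: E = 0.39 MeV = 6.2485e-14 J.
Apply p = E/c: p = 2.084e-22 kg·m/s.
So p ≈ 2.08e-22 kg·m/s.

2.08e-22 kg·m/s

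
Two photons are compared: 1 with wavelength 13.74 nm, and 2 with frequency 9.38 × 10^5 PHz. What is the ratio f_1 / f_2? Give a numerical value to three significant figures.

2.33 × 10^-5

f_1 = 2.182 × 10^16 Hz (from wavelength = 13.74 nm, via f = c/λ).
f_2 = 9.380 × 10^20 Hz (from frequency = 9.38 × 10^5 PHz, via f given directly).
Ratio = 2.182 × 10^16 / 9.380 × 10^20 = 2.33 × 10^-5.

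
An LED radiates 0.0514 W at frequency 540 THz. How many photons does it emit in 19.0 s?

Total energy: E_total = P·t = 0.0514 × 19.0 = 0.9766 J.
Per-photon energy: E = 3.578 × 10^-19 J.
N = E_total / E_photon = 2.73 × 10^18.

2.73 × 10^18 photons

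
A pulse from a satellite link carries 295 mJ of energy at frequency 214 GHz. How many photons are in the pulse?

Per-photon energy: E = 1.418e-22 J (from frequency = 214 GHz).
N = E_total / E_photon = 0.295 J / 1.418e-22 J = 2.08e21.

2.08e21 photons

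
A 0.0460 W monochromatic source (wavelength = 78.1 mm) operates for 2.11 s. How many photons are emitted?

3.82e22 photons

Total energy: E_total = P·t = 0.0460 × 2.11 = 0.09706 J.
Per-photon energy: E = 2.543e-24 J.
N = E_total / E_photon = 3.82e22.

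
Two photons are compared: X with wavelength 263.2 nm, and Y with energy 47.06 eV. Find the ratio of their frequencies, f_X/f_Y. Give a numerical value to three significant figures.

0.100

f_X = 1.139e15 Hz (from wavelength = 263.2 nm, via f = c/λ).
f_Y = 1.138e16 Hz (from energy = 47.06 eV, via f = E/h).
Ratio = 1.139e15 / 1.138e16 = 0.100.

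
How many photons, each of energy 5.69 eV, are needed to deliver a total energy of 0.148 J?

1.62 × 10^17 photons

Per-photon energy: E = 9.116 × 10^-19 J (from energy = 5.69 eV).
N = E_total / E_photon = 0.148 J / 9.116 × 10^-19 J = 1.62 × 10^17.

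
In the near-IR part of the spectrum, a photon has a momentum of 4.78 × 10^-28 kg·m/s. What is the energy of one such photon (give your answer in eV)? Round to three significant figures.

0.894 eV

Since E = pc for a photon, E = 1.433 × 10^-19 J.
Converting to eV: E = 0.8944 eV ≈ 0.894 eV.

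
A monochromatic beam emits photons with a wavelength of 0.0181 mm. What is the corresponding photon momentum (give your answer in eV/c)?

0.0685 eV/c

(h = 6.62607015e-34 J·s, c = 2.99792458e8 m/s, 1 eV = 1.602176634e-19 J.)
In SI units: λ = 0.0181 mm = 1.81e-5 m.
For a photon p = h/λ, so p = 3.661e-29 kg·m/s.
Converting to eV/c: p = 0.06850 eV/c ≈ 0.0685 eV/c.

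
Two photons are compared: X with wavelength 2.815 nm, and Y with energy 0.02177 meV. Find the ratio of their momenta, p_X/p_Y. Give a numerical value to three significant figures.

p_X = 2.354e-25 kg·m/s (from wavelength = 2.815 nm, via p = h/λ).
p_Y = 1.163e-32 kg·m/s (from energy = 0.02177 meV, via p = E/c).
Ratio = 2.354e-25 / 1.163e-32 = 2.02e7.

2.02e7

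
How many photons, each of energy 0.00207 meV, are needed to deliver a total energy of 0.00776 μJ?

2.34e16 photons

Per-photon energy: E = 3.317e-25 J (from energy = 0.00207 meV).
N = E_total / E_photon = 7.76e-9 J / 3.317e-25 J = 2.34e16.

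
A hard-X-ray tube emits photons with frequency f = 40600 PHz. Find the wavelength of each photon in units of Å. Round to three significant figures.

0.0738 Å

Use c = 2.99792458 × 10^8 m/s.
In SI units: f = 40600 PHz = 4.06 × 10^19 Hz.
The photon relation is λ = c/f, giving λ = 7.384 × 10^-12 m.
Converting to Å: λ = 0.07384 Å ≈ 0.0738 Å.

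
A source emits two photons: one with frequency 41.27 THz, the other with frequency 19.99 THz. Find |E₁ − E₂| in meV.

88.0 meV

Using E = hf: E₁ = 2.7346 × 10^-20 J, E₂ = 1.3246 × 10^-20 J.
|ΔE| = |2.7346 × 10^-20 − 1.3246 × 10^-20| = 1.41 × 10^-20 J = 88.0 meV.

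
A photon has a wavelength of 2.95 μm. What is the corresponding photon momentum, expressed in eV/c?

(h = 6.62607015e-34 J·s, c = 2.99792458e8 m/s, 1 eV = 1.602176634e-19 J.)
In SI units: λ = 2.95 μm = 2.95e-6 m.
The photon relation is p = h/λ, giving p = 2.246e-28 kg·m/s.
Converting to eV/c: p = 0.4203 eV/c ≈ 0.420 eV/c.

0.420 eV/c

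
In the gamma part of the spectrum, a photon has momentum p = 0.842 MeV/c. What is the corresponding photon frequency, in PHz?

Take h = 6.62607015e-34 J·s, c = 2.99792458e8 m/s, 1 eV = 1.602176634e-19 J.
In SI units: p = 0.842 MeV/c = 4.4999e-22 kg·m/s.
Apply f = pc/h: f = 2.036e20 Hz.
Converting to PHz: f = 203600 PHz ≈ 2.04e5 PHz.

2.04e5 PHz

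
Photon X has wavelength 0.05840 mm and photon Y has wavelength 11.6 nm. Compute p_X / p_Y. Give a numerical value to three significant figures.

1.99e-4

p_X = 1.135e-29 kg·m/s (from wavelength = 0.05840 mm, via p = h/λ).
p_Y = 5.712e-26 kg·m/s (from wavelength = 11.6 nm, via p = h/λ).
Ratio = 1.135e-29 / 5.712e-26 = 1.99e-4.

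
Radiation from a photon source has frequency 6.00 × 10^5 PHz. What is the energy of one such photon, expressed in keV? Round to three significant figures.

2480 keV

(h = 6.62607015 × 10^-34 J·s, 1 eV = 1.602176634 × 10^-19 J.)
First convert: f = 6.00 × 10^5 PHz = 6.00 × 10^20 Hz.
Apply E = hf: E = 3.976 × 10^-13 J.
Converting to keV: E = 2481 keV ≈ 2480 keV.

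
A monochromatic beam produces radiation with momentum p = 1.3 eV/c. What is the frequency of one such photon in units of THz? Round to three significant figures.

In SI units: p = 1.3 eV/c = 6.9476e-28 kg·m/s.
For a photon f = pc/h, so f = 3.143e14 Hz.
Converting to THz: f = 314.3 THz ≈ 314 THz.

314 THz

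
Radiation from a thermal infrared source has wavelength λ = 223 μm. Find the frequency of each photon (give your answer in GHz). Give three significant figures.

First convert: λ = 223 μm = 2.23·10^-4 m.
Apply f = c/λ: f = 1.344·10^12 Hz.
Converting to GHz: f = 1344 GHz ≈ 1340 GHz.

1340 GHz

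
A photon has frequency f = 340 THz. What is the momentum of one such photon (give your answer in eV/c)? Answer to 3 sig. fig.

Use h = 6.62607015e-34 J·s, c = 2.99792458e8 m/s, 1 eV = 1.602176634e-19 J.
First convert: f = 340 THz = 3.4e14 Hz.
For a photon p = hf/c, so p = 7.515e-28 kg·m/s.
Converting to eV/c: p = 1.406 eV/c ≈ 1.41 eV/c.

1.41 eV/c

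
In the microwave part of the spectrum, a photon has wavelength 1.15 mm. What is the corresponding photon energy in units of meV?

1.08 meV

First convert: λ = 1.15 mm = 0.00115 m.
Since E = hc/λ for a photon, E = 1.727 × 10^-22 J.
Converting to meV: E = 1.078 meV ≈ 1.08 meV.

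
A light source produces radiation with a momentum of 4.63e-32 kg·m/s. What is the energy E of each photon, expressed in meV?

0.0866 meV

Take c = 2.99792458e8 m/s, 1 eV = 1.602176634e-19 J.
For a photon E = pc, so E = 1.388e-23 J.
Converting to meV: E = 0.08663 meV ≈ 0.0866 meV.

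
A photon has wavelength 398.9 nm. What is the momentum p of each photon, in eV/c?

3.11 eV/c

Use h = 6.62607015e-34 J·s, c = 2.99792458e8 m/s, 1 eV = 1.602176634e-19 J.
In SI units: λ = 398.9 nm = 3.989e-7 m.
The photon relation is p = h/λ, giving p = 1.661e-27 kg·m/s.
Converting to eV/c: p = 3.108 eV/c ≈ 3.11 eV/c.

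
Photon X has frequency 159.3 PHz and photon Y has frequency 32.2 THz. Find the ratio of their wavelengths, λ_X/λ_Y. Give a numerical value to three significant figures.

2.02e-4

λ_X = 1.882e-9 m (from frequency = 159.3 PHz, via λ = c/f).
λ_Y = 9.310e-6 m (from frequency = 32.2 THz, via λ = c/f).
Ratio = 1.882e-9 / 9.310e-6 = 2.02e-4.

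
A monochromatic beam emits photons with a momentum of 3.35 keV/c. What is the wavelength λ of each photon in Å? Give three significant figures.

3.70 Å

Take h = 6.62607015 × 10^-34 J·s, c = 2.99792458 × 10^8 m/s, 1 eV = 1.602176634 × 10^-19 J.
Convert to SI: p = 3.35 keV/c = 1.7903 × 10^-24 kg·m/s.
Since λ = h/p for a photon, λ = 3.701 × 10^-10 m.
Converting to Å: λ = 3.701 Å ≈ 3.70 Å.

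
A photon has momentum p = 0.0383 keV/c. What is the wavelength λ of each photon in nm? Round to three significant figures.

First convert: p = 0.0383 keV/c = 2.0469e-26 kg·m/s.
The photon relation is λ = h/p, giving λ = 3.237e-8 m.
Converting to nm: λ = 32.37 nm ≈ 32.4 nm.

32.4 nm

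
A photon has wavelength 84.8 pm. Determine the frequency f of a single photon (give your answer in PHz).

Use c = 2.99792458e8 m/s.
Convert to SI: λ = 84.8 pm = 8.48e-11 m.
The photon relation is f = c/λ, giving f = 3.535e18 Hz.
Converting to PHz: f = 3535 PHz ≈ 3540 PHz.

3540 PHz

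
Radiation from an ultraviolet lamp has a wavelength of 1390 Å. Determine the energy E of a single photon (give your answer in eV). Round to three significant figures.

8.92 eV

(h = 6.62607015 × 10^-34 J·s, c = 2.99792458 × 10^8 m/s, 1 eV = 1.602176634 × 10^-19 J.)
First convert: λ = 1390 Å = 1.39 × 10^-7 m.
For a photon E = hc/λ, so E = 1.429 × 10^-18 J.
Converting to eV: E = 8.920 eV ≈ 8.92 eV.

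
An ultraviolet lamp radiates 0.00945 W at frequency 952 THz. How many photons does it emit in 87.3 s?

1.31 × 10^18 photons

Total energy: E_total = P·t = 0.00945 × 87.3 = 0.8250 J.
Per-photon energy: E = 6.308 × 10^-19 J.
N = E_total / E_photon = 1.31 × 10^18.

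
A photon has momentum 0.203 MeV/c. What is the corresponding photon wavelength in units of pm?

6.11 pm

Take h = 6.62607015 × 10^-34 J·s, c = 2.99792458 × 10^8 m/s, 1 eV = 1.602176634 × 10^-19 J.
Convert to SI: p = 0.203 MeV/c = 1.0849 × 10^-22 kg·m/s.
The photon relation is λ = h/p, giving λ = 6.108 × 10^-12 m.
Converting to pm: λ = 6.108 pm ≈ 6.11 pm.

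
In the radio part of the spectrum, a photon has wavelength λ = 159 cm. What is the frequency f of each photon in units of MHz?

Convert to SI: λ = 159 cm = 1.59 m.
For a photon f = c/λ, so f = 1.885 × 10^8 Hz.
Converting to MHz: f = 188.5 MHz ≈ 189 MHz.

189 MHz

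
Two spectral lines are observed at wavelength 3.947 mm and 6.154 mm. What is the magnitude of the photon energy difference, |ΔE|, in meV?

0.113 meV

Using E = hc/λ: E₁ = 5.0328 × 10^-23 J, E₂ = 3.2279 × 10^-23 J.
|ΔE| = |5.0328 × 10^-23 − 3.2279 × 10^-23| = 1.80 × 10^-23 J = 0.113 meV.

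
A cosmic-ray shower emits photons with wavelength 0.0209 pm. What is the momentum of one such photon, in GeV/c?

0.0593 GeV/c

Use h = 6.62607015e-34 J·s, c = 2.99792458e8 m/s, 1 eV = 1.602176634e-19 J.
In SI units: λ = 0.0209 pm = 2.09e-14 m.
Apply p = h/λ: p = 3.170e-20 kg·m/s.
Converting to GeV/c: p = 0.05932 GeV/c ≈ 0.0593 GeV/c.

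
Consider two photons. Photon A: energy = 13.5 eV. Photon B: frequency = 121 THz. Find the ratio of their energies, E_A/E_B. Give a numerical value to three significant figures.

27.0

E_A = 2.163e-18 J (from energy = 13.5 eV, via E given directly).
E_B = 8.018e-20 J (from frequency = 121 THz, via E = hf).
Ratio = 2.163e-18 / 8.018e-20 = 27.0.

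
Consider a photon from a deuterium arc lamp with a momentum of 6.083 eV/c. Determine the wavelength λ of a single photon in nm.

Take h = 6.62607015e-34 J·s, c = 2.99792458e8 m/s, 1 eV = 1.602176634e-19 J.
First convert: p = 6.083 eV/c = 3.2509e-27 kg·m/s.
For a photon λ = h/p, so λ = 2.038e-7 m.
Converting to nm: λ = 203.8 nm ≈ 204 nm.

204 nm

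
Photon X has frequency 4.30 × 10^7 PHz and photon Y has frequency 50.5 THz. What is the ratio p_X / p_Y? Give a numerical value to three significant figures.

8.51 × 10^8

p_X = 9.504 × 10^-20 kg·m/s (from frequency = 4.30 × 10^7 PHz, via p = hf/c).
p_Y = 1.116 × 10^-28 kg·m/s (from frequency = 50.5 THz, via p = hf/c).
Ratio = 9.504 × 10^-20 / 1.116 × 10^-28 = 8.51 × 10^8.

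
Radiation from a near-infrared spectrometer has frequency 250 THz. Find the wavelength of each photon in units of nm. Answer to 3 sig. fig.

1200 nm

(c = 2.99792458e8 m/s.)
In SI units: f = 250 THz = 2.50e14 Hz.
The photon relation is λ = c/f, giving λ = 1.199e-6 m.
Converting to nm: λ = 1199 nm ≈ 1200 nm.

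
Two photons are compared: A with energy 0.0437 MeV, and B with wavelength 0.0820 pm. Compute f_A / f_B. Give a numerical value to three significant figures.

f_A = 1.057e19 Hz (from energy = 0.0437 MeV, via f = E/h).
f_B = 3.656e21 Hz (from wavelength = 0.0820 pm, via f = c/λ).
Ratio = 1.057e19 / 3.656e21 = 2.89e-3.

2.89e-3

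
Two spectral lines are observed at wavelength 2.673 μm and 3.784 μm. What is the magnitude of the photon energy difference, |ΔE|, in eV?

0.136 eV

Using E = hc/λ: E₁ = 7.4315e-20 J, E₂ = 5.2496e-20 J.
|ΔE| = |7.4315e-20 − 5.2496e-20| = 2.18e-20 J = 0.136 eV.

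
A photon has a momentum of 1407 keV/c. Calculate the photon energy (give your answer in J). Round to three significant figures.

First convert: p = 1407 keV/c = 7.5194e-22 kg·m/s.
Since E = pc for a photon, E = 2.254e-13 J.
So E ≈ 2.25e-13 J.

2.25e-13 J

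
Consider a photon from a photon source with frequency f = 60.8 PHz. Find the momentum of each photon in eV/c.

First convert: f = 60.8 PHz = 6.08 × 10^16 Hz.
For a photon p = hf/c, so p = 1.344 × 10^-25 kg·m/s.
Converting to eV/c: p = 251.4 eV/c ≈ 251 eV/c.

251 eV/c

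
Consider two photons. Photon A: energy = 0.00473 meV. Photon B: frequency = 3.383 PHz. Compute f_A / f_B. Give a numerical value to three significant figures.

f_A = 1.144 × 10^9 Hz (from energy = 0.00473 meV, via f = E/h).
f_B = 3.383 × 10^15 Hz (from frequency = 3.383 PHz, via f given directly).
Ratio = 1.144 × 10^9 / 3.383 × 10^15 = 3.38 × 10^-7.

3.38 × 10^-7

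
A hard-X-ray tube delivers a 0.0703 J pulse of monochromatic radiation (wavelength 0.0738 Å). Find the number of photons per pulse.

Per-photon energy: E = 2.692e-14 J (from wavelength = 0.0738 Å).
N = E_total / E_photon = 0.0703 J / 2.692e-14 J = 2.61e12.

2.61e12 photons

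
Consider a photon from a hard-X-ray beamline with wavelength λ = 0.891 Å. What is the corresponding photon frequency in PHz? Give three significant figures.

Convert to SI: λ = 0.891 Å = 8.91e-11 m.
Apply f = c/λ: f = 3.365e18 Hz.
Converting to PHz: f = 3365 PHz ≈ 3360 PHz.

3360 PHz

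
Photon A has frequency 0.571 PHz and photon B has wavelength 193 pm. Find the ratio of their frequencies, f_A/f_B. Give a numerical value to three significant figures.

f_A = 5.710 × 10^14 Hz (from frequency = 0.571 PHz, via f given directly).
f_B = 1.553 × 10^18 Hz (from wavelength = 193 pm, via f = c/λ).
Ratio = 5.710 × 10^14 / 1.553 × 10^18 = 3.68 × 10^-4.

3.68 × 10^-4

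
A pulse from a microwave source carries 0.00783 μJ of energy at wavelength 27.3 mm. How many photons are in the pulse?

1.08 × 10^15 photons

Per-photon energy: E = 7.276 × 10^-24 J (from wavelength = 27.3 mm).
N = E_total / E_photon = 7.83 × 10^-9 J / 7.276 × 10^-24 J = 1.08 × 10^15.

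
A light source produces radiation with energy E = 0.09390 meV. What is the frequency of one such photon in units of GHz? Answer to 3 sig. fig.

First convert: E = 0.09390 meV = 1.5044e-23 J.
For a photon f = E/h, so f = 2.270e10 Hz.
Converting to GHz: f = 22.70 GHz ≈ 22.7 GHz.

22.7 GHz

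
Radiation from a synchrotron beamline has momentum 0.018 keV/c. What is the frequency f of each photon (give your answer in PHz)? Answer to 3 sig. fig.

First convert: p = 0.018 keV/c = 9.6197 × 10^-27 kg·m/s.
Since f = pc/h for a photon, f = 4.352 × 10^15 Hz.
Converting to PHz: f = 4.352 PHz ≈ 4.35 PHz.

4.35 PHz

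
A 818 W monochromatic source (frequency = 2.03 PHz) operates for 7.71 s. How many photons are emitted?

4.69 × 10^21 photons

Total energy: E_total = P·t = 818 × 7.71 = 6307 J.
Per-photon energy: E = 1.345 × 10^-18 J.
N = E_total / E_photon = 4.69 × 10^21.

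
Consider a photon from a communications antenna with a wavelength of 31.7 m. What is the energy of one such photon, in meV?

Apply E = hc/λ: E = 6.266e-27 J.
Converting to meV: E = 3.911e-5 meV ≈ 3.91e-5 meV.

3.91e-5 meV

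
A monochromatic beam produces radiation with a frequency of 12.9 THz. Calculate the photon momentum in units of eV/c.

0.0534 eV/c

Use h = 6.62607015e-34 J·s, c = 2.99792458e8 m/s, 1 eV = 1.602176634e-19 J.
Convert to SI: f = 12.9 THz = 1.29e13 Hz.
For a photon p = hf/c, so p = 2.851e-29 kg·m/s.
Converting to eV/c: p = 0.05335 eV/c ≈ 0.0534 eV/c.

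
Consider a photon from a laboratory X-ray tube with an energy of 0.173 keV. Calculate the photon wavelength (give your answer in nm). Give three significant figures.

Take h = 6.62607015e-34 J·s, c = 2.99792458e8 m/s, 1 eV = 1.602176634e-19 J.
First convert: E = 0.173 keV = 2.7718e-17 J.
Apply λ = hc/E: λ = 7.167e-9 m.
Converting to nm: λ = 7.167 nm ≈ 7.17 nm.

7.17 nm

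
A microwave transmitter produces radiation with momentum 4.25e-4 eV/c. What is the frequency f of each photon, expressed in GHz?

Take h = 6.62607015e-34 J·s, c = 2.99792458e8 m/s, 1 eV = 1.602176634e-19 J.
First convert: p = 4.25e-4 eV/c = 2.2713e-31 kg·m/s.
Apply f = pc/h: f = 1.028e11 Hz.
Converting to GHz: f = 102.8 GHz ≈ 103 GHz.

103 GHz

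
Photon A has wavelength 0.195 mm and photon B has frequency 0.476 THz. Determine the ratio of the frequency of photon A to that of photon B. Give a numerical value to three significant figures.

3.23

f_A = 1.537·10^12 Hz (from wavelength = 0.195 mm, via f = c/λ).
f_B = 4.760·10^11 Hz (from frequency = 0.476 THz, via f given directly).
Ratio = 1.537·10^12 / 4.760·10^11 = 3.23.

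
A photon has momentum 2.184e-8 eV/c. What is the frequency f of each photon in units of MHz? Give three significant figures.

Use h = 6.62607015e-34 J·s, c = 2.99792458e8 m/s, 1 eV = 1.602176634e-19 J.
First convert: p = 2.184e-8 eV/c = 1.1672e-35 kg·m/s.
Apply f = pc/h: f = 5.281e6 Hz.
Converting to MHz: f = 5.281 MHz ≈ 5.28 MHz.

5.28 MHz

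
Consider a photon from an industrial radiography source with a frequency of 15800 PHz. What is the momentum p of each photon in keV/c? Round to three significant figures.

Use h = 6.62607015 × 10^-34 J·s, c = 2.99792458 × 10^8 m/s, 1 eV = 1.602176634 × 10^-19 J.
First convert: f = 15800 PHz = 1.58 × 10^19 Hz.
Apply p = hf/c: p = 3.492 × 10^-23 kg·m/s.
Converting to keV/c: p = 65.34 keV/c ≈ 65.3 keV/c.

65.3 keV/c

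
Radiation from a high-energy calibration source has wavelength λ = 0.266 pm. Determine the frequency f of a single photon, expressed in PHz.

1.13 × 10^6 PHz

Take c = 2.99792458 × 10^8 m/s.
First convert: λ = 0.266 pm = 2.66 × 10^-13 m.
The photon relation is f = c/λ, giving f = 1.127 × 10^21 Hz.
Converting to PHz: f = 1.127 × 10^6 PHz ≈ 1.13 × 10^6 PHz.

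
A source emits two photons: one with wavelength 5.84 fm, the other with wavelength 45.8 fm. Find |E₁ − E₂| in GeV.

Using E = hc/λ: E₁ = 3.401e-11 J, E₂ = 4.337e-12 J.
|ΔE| = |3.401e-11 − 4.337e-12| = 2.97e-11 J = 0.185 GeV.

0.185 GeV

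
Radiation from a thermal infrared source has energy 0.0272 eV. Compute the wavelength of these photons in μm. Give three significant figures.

45.6 μm

Use h = 6.62607015e-34 J·s, c = 2.99792458e8 m/s, 1 eV = 1.602176634e-19 J.
In SI units: E = 0.0272 eV = 4.3579e-21 J.
Since λ = hc/E for a photon, λ = 4.558e-5 m.
Converting to μm: λ = 45.58 μm ≈ 45.6 μm.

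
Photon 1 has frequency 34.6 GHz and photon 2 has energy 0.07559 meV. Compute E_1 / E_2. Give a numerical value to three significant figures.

E_1 = 2.293·10^-23 J (from frequency = 34.6 GHz, via E = hf).
E_2 = 1.211·10^-23 J (from energy = 0.07559 meV, via E given directly).
Ratio = 2.293·10^-23 / 1.211·10^-23 = 1.89.

1.89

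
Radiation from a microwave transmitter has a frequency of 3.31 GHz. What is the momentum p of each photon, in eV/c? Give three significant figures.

(h = 6.62607015e-34 J·s, c = 2.99792458e8 m/s, 1 eV = 1.602176634e-19 J.)
First convert: f = 3.31 GHz = 3.31e9 Hz.
Since p = hf/c for a photon, p = 7.316e-33 kg·m/s.
Converting to eV/c: p = 1.369e-5 eV/c ≈ 1.37e-5 eV/c.

1.37e-5 eV/c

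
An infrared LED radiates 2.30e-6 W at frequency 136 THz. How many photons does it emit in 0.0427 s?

Total energy: E_total = P·t = 2.30e-6 × 0.0427 = 9.821e-8 J.
Per-photon energy: E = 9.011e-20 J.
N = E_total / E_photon = 1.09e12.

1.09e12 photons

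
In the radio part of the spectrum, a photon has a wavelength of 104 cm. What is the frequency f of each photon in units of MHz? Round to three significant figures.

288 MHz

Use c = 2.99792458e8 m/s.
First convert: λ = 104 cm = 1.04 m.
Since f = c/λ for a photon, f = 2.883e8 Hz.
Converting to MHz: f = 288.3 MHz ≈ 288 MHz.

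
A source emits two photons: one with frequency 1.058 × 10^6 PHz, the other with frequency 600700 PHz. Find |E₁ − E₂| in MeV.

Using E = hf: E₁ = 7.0104 × 10^-13 J, E₂ = 3.9803 × 10^-13 J.
|ΔE| = |7.0104 × 10^-13 − 3.9803 × 10^-13| = 3.03 × 10^-13 J = 1.89 MeV.

1.89 MeV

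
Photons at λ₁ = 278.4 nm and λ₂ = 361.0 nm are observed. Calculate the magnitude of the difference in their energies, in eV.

Using E = hc/λ: E₁ = 7.1352 × 10^-19 J, E₂ = 5.5026 × 10^-19 J.
|ΔE| = |7.1352 × 10^-19 − 5.5026 × 10^-19| = 1.63 × 10^-19 J = 1.02 eV.

1.02 eV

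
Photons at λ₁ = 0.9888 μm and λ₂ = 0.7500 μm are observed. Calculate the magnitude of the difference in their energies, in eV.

Using E = hc/λ: E₁ = 2.0089e-19 J, E₂ = 2.6486e-19 J.
|ΔE| = |2.0089e-19 − 2.6486e-19| = 6.40e-20 J = 0.399 eV.

0.399 eV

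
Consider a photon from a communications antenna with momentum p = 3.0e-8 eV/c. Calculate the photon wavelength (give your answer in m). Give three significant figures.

First convert: p = 3.0e-8 eV/c = 1.6033e-35 kg·m/s.
The photon relation is λ = h/p, giving λ = 41.33 m.
So λ ≈ 41.3 m.

41.3 m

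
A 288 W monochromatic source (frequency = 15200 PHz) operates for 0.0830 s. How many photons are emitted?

Total energy: E_total = P·t = 288 × 0.0830 = 23.90 J.
Per-photon energy: E = 1.007 × 10^-14 J.
N = E_total / E_photon = 2.37 × 10^15.

2.37 × 10^15 photons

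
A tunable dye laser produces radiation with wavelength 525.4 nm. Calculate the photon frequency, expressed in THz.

571 THz

First convert: λ = 525.4 nm = 5.254 × 10^-7 m.
Apply f = c/λ: f = 5.706 × 10^14 Hz.
Converting to THz: f = 570.6 THz ≈ 571 THz.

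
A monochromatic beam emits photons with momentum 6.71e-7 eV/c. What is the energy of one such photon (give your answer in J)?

Convert to SI: p = 6.71e-7 eV/c = 3.5860e-34 kg·m/s.
Since E = pc for a photon, E = 1.075e-25 J.
So E ≈ 1.08e-25 J.

1.08e-25 J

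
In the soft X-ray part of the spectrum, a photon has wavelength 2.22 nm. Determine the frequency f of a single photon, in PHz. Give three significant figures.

First convert: λ = 2.22 nm = 2.22·10^-9 m.
For a photon f = c/λ, so f = 1.350·10^17 Hz.
Converting to PHz: f = 135.0 PHz ≈ 135 PHz.

135 PHz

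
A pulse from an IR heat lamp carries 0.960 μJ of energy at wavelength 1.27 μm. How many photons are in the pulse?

Per-photon energy: E = 1.564e-19 J (from wavelength = 1.27 μm).
N = E_total / E_photon = 9.60e-7 J / 1.564e-19 J = 6.14e12.

6.14e12 photons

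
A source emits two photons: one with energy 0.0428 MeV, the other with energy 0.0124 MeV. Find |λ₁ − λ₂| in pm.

71.0 pm

Using λ = hc/E: λ₁ = 2.897e-11 m, λ₂ = 9.999e-11 m.
|Δλ| = |2.897e-11 − 9.999e-11| = 7.10e-11 m = 71.0 pm.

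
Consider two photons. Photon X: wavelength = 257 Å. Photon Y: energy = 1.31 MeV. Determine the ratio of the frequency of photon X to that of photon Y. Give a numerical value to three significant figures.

f_X = 1.167e16 Hz (from wavelength = 257 Å, via f = c/λ).
f_Y = 3.168e20 Hz (from energy = 1.31 MeV, via f = E/h).
Ratio = 1.167e16 / 3.168e20 = 3.68e-5.

3.68e-5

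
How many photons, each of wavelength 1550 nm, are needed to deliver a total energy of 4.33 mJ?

3.38 × 10^16 photons

Per-photon energy: E = 1.282 × 10^-19 J (from wavelength = 1550 nm).
N = E_total / E_photon = 0.00433 J / 1.282 × 10^-19 J = 3.38 × 10^16.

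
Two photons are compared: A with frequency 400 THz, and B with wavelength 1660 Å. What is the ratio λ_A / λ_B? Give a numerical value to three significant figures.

4.51

λ_A = 7.495 × 10^-7 m (from frequency = 400 THz, via λ = c/f).
λ_B = 1.660 × 10^-7 m (from wavelength = 1660 Å, via λ given directly).
Ratio = 7.495 × 10^-7 / 1.660 × 10^-7 = 4.51.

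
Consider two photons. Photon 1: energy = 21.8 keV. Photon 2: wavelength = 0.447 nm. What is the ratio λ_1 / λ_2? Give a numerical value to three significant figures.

0.127

λ_1 = 5.687e-11 m (from energy = 21.8 keV, via λ = hc/E).
λ_2 = 4.470e-10 m (from wavelength = 0.447 nm, via λ given directly).
Ratio = 5.687e-11 / 4.470e-10 = 0.127.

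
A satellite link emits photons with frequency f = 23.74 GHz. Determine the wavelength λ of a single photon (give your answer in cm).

Convert to SI: f = 23.74 GHz = 2.374 × 10^10 Hz.
Apply λ = c/f: λ = 0.01263 m.
Converting to cm: λ = 1.263 cm ≈ 1.26 cm.

1.26 cm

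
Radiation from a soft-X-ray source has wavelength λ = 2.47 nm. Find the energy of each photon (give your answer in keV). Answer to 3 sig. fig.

(h = 6.62607015 × 10^-34 J·s, c = 2.99792458 × 10^8 m/s, 1 eV = 1.602176634 × 10^-19 J.)
Convert to SI: λ = 2.47 nm = 2.47 × 10^-9 m.
For a photon E = hc/λ, so E = 8.042 × 10^-17 J.
Converting to keV: E = 0.5020 keV ≈ 0.502 keV.

0.502 keV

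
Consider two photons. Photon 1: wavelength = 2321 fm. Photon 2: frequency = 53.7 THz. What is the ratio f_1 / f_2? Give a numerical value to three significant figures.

2.41 × 10^6

f_1 = 1.292 × 10^20 Hz (from wavelength = 2321 fm, via f = c/λ).
f_2 = 5.370 × 10^13 Hz (from frequency = 53.7 THz, via f given directly).
Ratio = 1.292 × 10^20 / 5.370 × 10^13 = 2.41 × 10^6.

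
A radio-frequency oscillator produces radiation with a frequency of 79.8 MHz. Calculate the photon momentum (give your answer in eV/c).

Use h = 6.62607015 × 10^-34 J·s, c = 2.99792458 × 10^8 m/s, 1 eV = 1.602176634 × 10^-19 J.
In SI units: f = 79.8 MHz = 7.98 × 10^7 Hz.
Since p = hf/c for a photon, p = 1.764 × 10^-34 kg·m/s.
Converting to eV/c: p = 3.300 × 10^-7 eV/c ≈ 3.30 × 10^-7 eV/c.

3.30 × 10^-7 eV/c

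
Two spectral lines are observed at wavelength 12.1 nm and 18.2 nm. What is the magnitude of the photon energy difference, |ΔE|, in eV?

34.3 eV

Using E = hc/λ: E₁ = 1.642e-17 J, E₂ = 1.091e-17 J.
|ΔE| = |1.642e-17 − 1.091e-17| = 5.50e-18 J = 34.3 eV.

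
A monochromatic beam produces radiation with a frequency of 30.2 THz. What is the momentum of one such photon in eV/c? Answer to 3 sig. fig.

0.125 eV/c

Use h = 6.62607015·10^-34 J·s, c = 2.99792458·10^8 m/s, 1 eV = 1.602176634·10^-19 J.
Convert to SI: f = 30.2 THz = 3.02·10^13 Hz.
Since p = hf/c for a photon, p = 6.675·10^-29 kg·m/s.
Converting to eV/c: p = 0.1249 eV/c ≈ 0.125 eV/c.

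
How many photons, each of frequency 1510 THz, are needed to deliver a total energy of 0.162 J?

Per-photon energy: E = 1.001e-18 J (from frequency = 1510 THz).
N = E_total / E_photon = 0.162 J / 1.001e-18 J = 1.62e17.

1.62e17 photons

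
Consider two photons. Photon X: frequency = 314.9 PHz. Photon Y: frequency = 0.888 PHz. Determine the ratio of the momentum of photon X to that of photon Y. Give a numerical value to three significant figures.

355

p_X = 6.960e-25 kg·m/s (from frequency = 314.9 PHz, via p = hf/c).
p_Y = 1.963e-27 kg·m/s (from frequency = 0.888 PHz, via p = hf/c).
Ratio = 6.960e-25 / 1.963e-27 = 355.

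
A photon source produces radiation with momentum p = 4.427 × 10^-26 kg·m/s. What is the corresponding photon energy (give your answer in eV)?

Apply E = pc: E = 1.327 × 10^-17 J.
Converting to eV: E = 82.84 eV ≈ 82.8 eV.

82.8 eV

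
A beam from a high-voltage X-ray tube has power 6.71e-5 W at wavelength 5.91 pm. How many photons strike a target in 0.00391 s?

Total energy: E_total = P·t = 6.71e-5 × 0.00391 = 2.624e-7 J.
Per-photon energy: E = 3.361e-14 J.
N = E_total / E_photon = 7.81e6.

7.81e6 photons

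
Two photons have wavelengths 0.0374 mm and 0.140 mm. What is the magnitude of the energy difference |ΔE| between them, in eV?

0.0243 eV

Using E = hc/λ: E₁ = 5.311 × 10^-21 J, E₂ = 1.419 × 10^-21 J.
|ΔE| = |5.311 × 10^-21 − 1.419 × 10^-21| = 3.89 × 10^-21 J = 0.0243 eV.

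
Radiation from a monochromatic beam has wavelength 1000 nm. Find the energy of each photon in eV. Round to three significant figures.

1.24 eV

In SI units: λ = 1000 nm = 1.0 × 10^-6 m.
For a photon E = hc/λ, so E = 1.986 × 10^-19 J.
Converting to eV: E = 1.240 eV ≈ 1.24 eV.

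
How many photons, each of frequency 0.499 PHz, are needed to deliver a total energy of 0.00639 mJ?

Per-photon energy: E = 3.306 × 10^-19 J (from frequency = 0.499 PHz).
N = E_total / E_photon = 6.39 × 10^-6 J / 3.306 × 10^-19 J = 1.93 × 10^13.

1.93 × 10^13 photons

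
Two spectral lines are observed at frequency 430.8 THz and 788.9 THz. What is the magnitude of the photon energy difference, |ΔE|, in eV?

Using E = hf: E₁ = 2.8545 × 10^-19 J, E₂ = 5.2273 × 10^-19 J.
|ΔE| = |2.8545 × 10^-19 − 5.2273 × 10^-19| = 2.37 × 10^-19 J = 1.48 eV.

1.48 eV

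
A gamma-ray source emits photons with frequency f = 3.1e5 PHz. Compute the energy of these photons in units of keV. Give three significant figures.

Convert to SI: f = 3.1e5 PHz = 3.1e20 Hz.
Since E = hf for a photon, E = 2.054e-13 J.
Converting to keV: E = 1282 keV ≈ 1280 keV.

1280 keV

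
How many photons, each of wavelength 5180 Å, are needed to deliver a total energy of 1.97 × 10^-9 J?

Per-photon energy: E = 3.835 × 10^-19 J (from wavelength = 5180 Å).
N = E_total / E_photon = 1.97 × 10^-9 J / 3.835 × 10^-19 J = 5.14 × 10^9.

5.14 × 10^9 photons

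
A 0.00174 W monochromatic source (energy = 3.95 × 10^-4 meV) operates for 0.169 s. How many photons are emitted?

Total energy: E_total = P·t = 0.00174 × 0.169 = 2.941 × 10^-4 J.
Per-photon energy: E = 6.329 × 10^-26 J.
N = E_total / E_photon = 4.65 × 10^21.

4.65 × 10^21 photons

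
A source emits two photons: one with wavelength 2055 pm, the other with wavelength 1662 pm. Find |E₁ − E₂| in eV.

Using E = hc/λ: E₁ = 9.6664e-17 J, E₂ = 1.1952e-16 J.
|ΔE| = |9.6664e-17 − 1.1952e-16| = 2.29e-17 J = 143 eV.

143 eV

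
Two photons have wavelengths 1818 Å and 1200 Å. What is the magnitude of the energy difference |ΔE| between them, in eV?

Using E = hc/λ: E₁ = 1.0927e-18 J, E₂ = 1.6554e-18 J.
|ΔE| = |1.0927e-18 − 1.6554e-18| = 5.63e-19 J = 3.51 eV.

3.51 eV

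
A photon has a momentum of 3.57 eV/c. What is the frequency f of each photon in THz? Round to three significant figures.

Take h = 6.62607015 × 10^-34 J·s, c = 2.99792458 × 10^8 m/s, 1 eV = 1.602176634 × 10^-19 J.
In SI units: p = 3.57 eV/c = 1.9079 × 10^-27 kg·m/s.
The photon relation is f = pc/h, giving f = 8.632 × 10^14 Hz.
Converting to THz: f = 863.2 THz ≈ 863 THz.

863 THz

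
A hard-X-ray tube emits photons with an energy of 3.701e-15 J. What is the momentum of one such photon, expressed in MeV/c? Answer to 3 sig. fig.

Since p = E/c for a photon, p = 1.235e-23 kg·m/s.
Converting to MeV/c: p = 0.02310 MeV/c ≈ 0.0231 MeV/c.

0.0231 MeV/c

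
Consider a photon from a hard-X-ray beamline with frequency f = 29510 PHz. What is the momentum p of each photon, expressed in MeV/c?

0.122 MeV/c

Take h = 6.62607015e-34 J·s, c = 2.99792458e8 m/s, 1 eV = 1.602176634e-19 J.
Convert to SI: f = 29510 PHz = 2.951e19 Hz.
Apply p = hf/c: p = 6.522e-23 kg·m/s.
Converting to MeV/c: p = 0.1220 MeV/c ≈ 0.122 MeV/c.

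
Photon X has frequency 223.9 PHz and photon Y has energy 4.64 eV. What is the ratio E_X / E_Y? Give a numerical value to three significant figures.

E_X = 1.484 × 10^-16 J (from frequency = 223.9 PHz, via E = hf).
E_Y = 7.434 × 10^-19 J (from energy = 4.64 eV, via E given directly).
Ratio = 1.484 × 10^-16 / 7.434 × 10^-19 = 200.

200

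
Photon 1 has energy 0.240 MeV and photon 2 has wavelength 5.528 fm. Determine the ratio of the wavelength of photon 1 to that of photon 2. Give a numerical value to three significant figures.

935

λ_1 = 5.166 × 10^-12 m (from energy = 0.240 MeV, via λ = hc/E).
λ_2 = 5.528 × 10^-15 m (from wavelength = 5.528 fm, via λ given directly).
Ratio = 5.166 × 10^-12 / 5.528 × 10^-15 = 935.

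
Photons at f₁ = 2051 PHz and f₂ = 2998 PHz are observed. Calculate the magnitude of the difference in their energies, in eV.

Using E = hf: E₁ = 1.3590 × 10^-15 J, E₂ = 1.9865 × 10^-15 J.
|ΔE| = |1.3590 × 10^-15 − 1.9865 × 10^-15| = 6.27 × 10^-16 J = 3920 eV.

3920 eV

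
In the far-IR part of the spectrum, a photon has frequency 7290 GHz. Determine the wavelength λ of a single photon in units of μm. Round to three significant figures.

41.1 μm

Take c = 2.99792458·10^8 m/s.
In SI units: f = 7290 GHz = 7.29·10^12 Hz.
Apply λ = c/f: λ = 4.112·10^-5 m.
Converting to μm: λ = 41.12 μm ≈ 41.1 μm.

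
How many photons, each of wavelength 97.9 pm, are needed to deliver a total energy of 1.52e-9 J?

7.49e5 photons

Per-photon energy: E = 2.029e-15 J (from wavelength = 97.9 pm).
N = E_total / E_photon = 1.52e-9 J / 2.029e-15 J = 7.49e5.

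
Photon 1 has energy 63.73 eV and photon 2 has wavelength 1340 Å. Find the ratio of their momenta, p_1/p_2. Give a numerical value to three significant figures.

p_1 = 3.406e-26 kg·m/s (from energy = 63.73 eV, via p = E/c).
p_2 = 4.945e-27 kg·m/s (from wavelength = 1340 Å, via p = h/λ).
Ratio = 3.406e-26 / 4.945e-27 = 6.89.

6.89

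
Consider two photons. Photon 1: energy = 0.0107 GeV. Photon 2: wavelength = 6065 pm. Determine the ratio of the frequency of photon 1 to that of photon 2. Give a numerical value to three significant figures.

f_1 = 2.587 × 10^21 Hz (from energy = 0.0107 GeV, via f = E/h).
f_2 = 4.943 × 10^16 Hz (from wavelength = 6065 pm, via f = c/λ).
Ratio = 2.587 × 10^21 / 4.943 × 10^16 = 5.23 × 10^4.

5.23 × 10^4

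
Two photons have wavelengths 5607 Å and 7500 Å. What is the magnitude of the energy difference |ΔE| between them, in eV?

Using E = hc/λ: E₁ = 3.5428e-19 J, E₂ = 2.6486e-19 J.
|ΔE| = |3.5428e-19 − 2.6486e-19| = 8.94e-20 J = 0.558 eV.

0.558 eV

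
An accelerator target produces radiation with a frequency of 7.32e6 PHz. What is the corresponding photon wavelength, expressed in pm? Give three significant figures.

0.0410 pm

Use c = 2.99792458e8 m/s.
First convert: f = 7.32e6 PHz = 7.32e21 Hz.
Apply λ = c/f: λ = 4.096e-14 m.
Converting to pm: λ = 0.04096 pm ≈ 0.0410 pm.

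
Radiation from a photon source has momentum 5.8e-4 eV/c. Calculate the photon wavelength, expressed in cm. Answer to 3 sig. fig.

In SI units: p = 5.8e-4 eV/c = 3.0997e-31 kg·m/s.
For a photon λ = h/p, so λ = 0.002138 m.
Converting to cm: λ = 0.2138 cm ≈ 0.214 cm.

0.214 cm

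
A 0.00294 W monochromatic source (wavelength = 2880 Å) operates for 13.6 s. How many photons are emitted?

Total energy: E_total = P·t = 0.00294 × 13.6 = 0.03998 J.
Per-photon energy: E = 6.897 × 10^-19 J.
N = E_total / E_photon = 5.80 × 10^16.

5.80 × 10^16 photons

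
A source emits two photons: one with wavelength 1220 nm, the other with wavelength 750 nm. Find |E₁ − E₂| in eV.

Using E = hc/λ: E₁ = 1.628e-19 J, E₂ = 2.649e-19 J.
|ΔE| = |1.628e-19 − 2.649e-19| = 1.02e-19 J = 0.637 eV.

0.637 eV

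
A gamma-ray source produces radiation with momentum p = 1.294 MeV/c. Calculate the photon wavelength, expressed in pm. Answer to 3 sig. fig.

0.958 pm

First convert: p = 1.294 MeV/c = 6.9155e-22 kg·m/s.
Since λ = h/p for a photon, λ = 9.581e-13 m.
Converting to pm: λ = 0.9581 pm ≈ 0.958 pm.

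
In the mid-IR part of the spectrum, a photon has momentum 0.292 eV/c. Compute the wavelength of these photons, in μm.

First convert: p = 0.292 eV/c = 1.5605·10^-28 kg·m/s.
Since λ = h/p for a photon, λ = 4.246·10^-6 m.
Converting to μm: λ = 4.246 μm ≈ 4.25 μm.

4.25 μm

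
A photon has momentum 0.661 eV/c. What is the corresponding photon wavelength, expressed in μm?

Use h = 6.62607015e-34 J·s, c = 2.99792458e8 m/s, 1 eV = 1.602176634e-19 J.
In SI units: p = 0.661 eV/c = 3.5326e-28 kg·m/s.
Apply λ = h/p: λ = 1.876e-6 m.
Converting to μm: λ = 1.876 μm ≈ 1.88 μm.

1.88 μm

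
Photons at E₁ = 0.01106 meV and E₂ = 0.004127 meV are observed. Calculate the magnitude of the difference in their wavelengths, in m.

0.188 m

Using λ = hc/E: λ₁ = 0.11210 m, λ₂ = 0.30042 m.
|Δλ| = |0.11210 − 0.30042| = 0.188 m.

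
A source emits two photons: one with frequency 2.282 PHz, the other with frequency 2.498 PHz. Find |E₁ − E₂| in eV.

0.893 eV

Using E = hf: E₁ = 1.5121e-18 J, E₂ = 1.6552e-18 J.
|ΔE| = |1.5121e-18 − 1.6552e-18| = 1.43e-19 J = 0.893 eV.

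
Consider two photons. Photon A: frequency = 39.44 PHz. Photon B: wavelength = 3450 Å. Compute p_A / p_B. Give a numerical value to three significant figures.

45.4

p_A = 8.717 × 10^-26 kg·m/s (from frequency = 39.44 PHz, via p = hf/c).
p_B = 1.921 × 10^-27 kg·m/s (from wavelength = 3450 Å, via p = h/λ).
Ratio = 8.717 × 10^-26 / 1.921 × 10^-27 = 45.4.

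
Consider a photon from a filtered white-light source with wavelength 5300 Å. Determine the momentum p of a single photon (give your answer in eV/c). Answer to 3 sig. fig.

First convert: λ = 5300 Å = 5.3·10^-7 m.
For a photon p = h/λ, so p = 1.250·10^-27 kg·m/s.
Converting to eV/c: p = 2.339 eV/c ≈ 2.34 eV/c.

2.34 eV/c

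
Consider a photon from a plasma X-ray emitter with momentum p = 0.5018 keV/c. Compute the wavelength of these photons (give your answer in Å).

Take h = 6.62607015e-34 J·s, c = 2.99792458e8 m/s, 1 eV = 1.602176634e-19 J.
In SI units: p = 0.5018 keV/c = 2.6818e-25 kg·m/s.
For a photon λ = h/p, so λ = 2.471e-9 m.
Converting to Å: λ = 24.71 Å ≈ 24.7 Å.

24.7 Å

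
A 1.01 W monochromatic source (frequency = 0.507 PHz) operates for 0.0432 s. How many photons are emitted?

Total energy: E_total = P·t = 1.01 × 0.0432 = 0.04363 J.
Per-photon energy: E = 3.359e-19 J.
N = E_total / E_photon = 1.30e17.

1.30e17 photons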